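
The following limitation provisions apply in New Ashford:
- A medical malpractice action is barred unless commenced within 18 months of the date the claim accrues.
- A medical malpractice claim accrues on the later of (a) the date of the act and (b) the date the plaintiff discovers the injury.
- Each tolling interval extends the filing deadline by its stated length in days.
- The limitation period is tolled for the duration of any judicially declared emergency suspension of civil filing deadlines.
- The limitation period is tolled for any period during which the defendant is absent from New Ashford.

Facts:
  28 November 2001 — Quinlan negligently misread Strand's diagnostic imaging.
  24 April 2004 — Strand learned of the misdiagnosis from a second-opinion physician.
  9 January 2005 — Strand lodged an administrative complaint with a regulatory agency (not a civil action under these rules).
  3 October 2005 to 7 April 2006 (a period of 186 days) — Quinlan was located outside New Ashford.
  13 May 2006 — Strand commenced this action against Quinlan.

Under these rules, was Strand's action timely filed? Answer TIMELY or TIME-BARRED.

TIME-BARRED

The claim accrued on 24 April 2004 — the later of the 28 November 2001 act and the 24 April 2004 discovery.
18 months from 24 April 2004 is 24 October 2005.
The period was tolled for 186 days by the defendant's absence from the jurisdiction (3 October 2005 to 7 April 2006), pushing the deadline to 28 April 2006.
None of the other events listed affects the running of the period under the stated rules.
The 13 May 2006 filing falls after the 28 April 2006 deadline; the claim is time-barred.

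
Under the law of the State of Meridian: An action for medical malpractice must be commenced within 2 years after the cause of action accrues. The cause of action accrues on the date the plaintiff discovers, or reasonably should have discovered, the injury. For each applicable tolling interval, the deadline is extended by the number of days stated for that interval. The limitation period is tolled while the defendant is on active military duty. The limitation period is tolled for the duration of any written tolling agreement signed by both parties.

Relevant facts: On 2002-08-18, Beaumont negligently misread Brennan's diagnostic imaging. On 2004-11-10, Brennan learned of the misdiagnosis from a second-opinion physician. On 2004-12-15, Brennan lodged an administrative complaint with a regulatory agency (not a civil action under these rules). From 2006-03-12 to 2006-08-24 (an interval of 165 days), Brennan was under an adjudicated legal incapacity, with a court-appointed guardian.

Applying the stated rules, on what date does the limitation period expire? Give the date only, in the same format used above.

Accrual is tied to discovery, so the period began on 2004-11-10 rather than on 2002-08-18 when the act occurred.
The untolled deadline — 2 years after 2004-11-10 — is 2006-11-10.
No stated provision tolls the period for the plaintiff's incapacity, so the interval from 2006-03-12 to 2006-08-24 has no effect on the deadline.
None of the other events listed affects the running of the period under the stated rules.

2006-11-10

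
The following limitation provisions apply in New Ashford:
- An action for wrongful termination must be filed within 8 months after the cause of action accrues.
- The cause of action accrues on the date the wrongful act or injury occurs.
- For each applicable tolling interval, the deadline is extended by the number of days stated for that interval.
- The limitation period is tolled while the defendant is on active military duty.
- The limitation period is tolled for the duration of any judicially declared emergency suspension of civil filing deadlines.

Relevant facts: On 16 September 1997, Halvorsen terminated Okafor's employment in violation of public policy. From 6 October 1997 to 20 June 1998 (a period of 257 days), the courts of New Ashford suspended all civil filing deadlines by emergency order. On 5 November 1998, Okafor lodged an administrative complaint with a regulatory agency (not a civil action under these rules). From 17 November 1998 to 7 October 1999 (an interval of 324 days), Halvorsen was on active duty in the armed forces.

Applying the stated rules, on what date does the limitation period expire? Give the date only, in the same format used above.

18 December 1999

The claim accrued on 16 September 1997, when the wrongful act occurred.
8 months from 16 September 1997 is 16 May 1998.
Because the emergency suspension of filing deadlines ran from 6 October 1997 to 20 June 1998, the deadline is extended by 257 days to 28 January 1999.
Because the defendant's active military service ran from 17 November 1998 to 7 October 1999, the deadline is extended by 324 days to 18 December 1999.
Nothing else in the chronology tolls or restarts the period.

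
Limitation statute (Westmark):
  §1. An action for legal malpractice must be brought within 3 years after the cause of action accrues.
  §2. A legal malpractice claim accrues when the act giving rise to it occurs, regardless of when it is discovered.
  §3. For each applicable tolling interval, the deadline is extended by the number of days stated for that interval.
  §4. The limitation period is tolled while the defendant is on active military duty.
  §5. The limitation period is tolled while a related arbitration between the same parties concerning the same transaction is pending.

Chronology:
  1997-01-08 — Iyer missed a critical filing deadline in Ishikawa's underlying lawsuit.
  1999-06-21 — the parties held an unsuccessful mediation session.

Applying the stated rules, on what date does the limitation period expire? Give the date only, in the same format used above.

2000-01-08

The cause of action accrued on 1997-01-08, the date of the act.
The untolled deadline — 3 years after 1997-01-08 — is 2000-01-08.
The other events in the timeline have no effect on the limitation period under the stated rules.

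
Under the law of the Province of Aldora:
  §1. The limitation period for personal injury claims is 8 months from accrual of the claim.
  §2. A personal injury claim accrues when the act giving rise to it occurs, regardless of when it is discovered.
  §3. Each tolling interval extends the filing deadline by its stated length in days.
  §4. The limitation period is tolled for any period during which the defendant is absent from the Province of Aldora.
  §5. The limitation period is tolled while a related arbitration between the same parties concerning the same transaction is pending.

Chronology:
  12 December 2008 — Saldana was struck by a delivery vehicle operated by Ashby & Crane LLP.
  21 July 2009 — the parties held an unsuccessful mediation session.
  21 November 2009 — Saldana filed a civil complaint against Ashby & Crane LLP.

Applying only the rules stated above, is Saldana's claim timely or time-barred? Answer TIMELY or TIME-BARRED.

TIME-BARRED

The claim accrued on 12 December 2008, when the wrongful act occurred.
Adding the 8 months base period to 12 December 2008 gives a deadline of 12 August 2009, before any tolling.
The other events in the timeline have no effect on the limitation period under the stated rules.
Saldana filed on 21 November 2009, after the 12 August 2009 deadline, so the action is time-barred.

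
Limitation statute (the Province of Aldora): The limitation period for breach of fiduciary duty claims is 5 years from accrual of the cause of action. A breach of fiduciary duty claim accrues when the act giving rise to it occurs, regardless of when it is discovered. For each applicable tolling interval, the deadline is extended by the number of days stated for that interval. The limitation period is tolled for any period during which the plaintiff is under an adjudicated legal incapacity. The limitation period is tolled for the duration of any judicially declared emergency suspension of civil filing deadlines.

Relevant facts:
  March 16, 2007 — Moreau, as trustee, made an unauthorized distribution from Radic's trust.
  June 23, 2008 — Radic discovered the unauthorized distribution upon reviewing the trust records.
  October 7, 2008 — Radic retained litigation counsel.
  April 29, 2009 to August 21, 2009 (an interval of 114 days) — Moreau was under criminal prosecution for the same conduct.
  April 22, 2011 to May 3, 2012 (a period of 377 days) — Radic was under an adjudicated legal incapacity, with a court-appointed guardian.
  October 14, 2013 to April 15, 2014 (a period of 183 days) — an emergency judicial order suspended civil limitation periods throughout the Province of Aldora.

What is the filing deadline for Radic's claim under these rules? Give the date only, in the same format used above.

Because the rule ties accrual to occurrence, the claim accrued on March 16, 2007, not on the June 23, 2008 discovery date.
The untolled deadline — 5 years after March 16, 2007 — is March 16, 2012.
Because the plaintiff's legal incapacity ran from April 22, 2011 to May 3, 2012, the deadline is extended by 377 days to March 28, 2013.
The emergency suspension of filing deadlines starting October 14, 2013 came too late — the period had run on March 28, 2013 — and so does not extend the deadline.
No stated provision tolls the period for a criminal prosecution, so the interval from April 29, 2009 to August 21, 2009 has no effect on the deadline.
None of the other events listed affects the running of the period under the stated rules.

March 28, 2013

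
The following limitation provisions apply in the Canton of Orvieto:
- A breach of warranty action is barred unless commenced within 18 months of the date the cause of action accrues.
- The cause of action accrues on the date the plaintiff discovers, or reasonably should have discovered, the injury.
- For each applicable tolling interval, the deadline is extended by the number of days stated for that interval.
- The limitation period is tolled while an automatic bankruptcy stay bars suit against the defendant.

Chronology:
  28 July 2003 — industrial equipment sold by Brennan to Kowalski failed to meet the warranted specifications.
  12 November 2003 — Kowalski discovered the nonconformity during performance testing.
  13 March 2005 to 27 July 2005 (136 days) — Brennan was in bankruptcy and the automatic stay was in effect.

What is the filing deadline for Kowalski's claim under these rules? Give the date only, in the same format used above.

The claim did not accrue until Kowalski discovered the injury on 12 November 2003; the 28 July 2003 act date does not start the clock under the stated rule.
Adding the 18 months base period to 12 November 2003 gives a deadline of 12 May 2005, before any tolling.
The period was tolled for 136 days by the automatic bankruptcy stay (13 March 2005 to 27 July 2005), pushing the deadline to 25 September 2005.

25 September 2005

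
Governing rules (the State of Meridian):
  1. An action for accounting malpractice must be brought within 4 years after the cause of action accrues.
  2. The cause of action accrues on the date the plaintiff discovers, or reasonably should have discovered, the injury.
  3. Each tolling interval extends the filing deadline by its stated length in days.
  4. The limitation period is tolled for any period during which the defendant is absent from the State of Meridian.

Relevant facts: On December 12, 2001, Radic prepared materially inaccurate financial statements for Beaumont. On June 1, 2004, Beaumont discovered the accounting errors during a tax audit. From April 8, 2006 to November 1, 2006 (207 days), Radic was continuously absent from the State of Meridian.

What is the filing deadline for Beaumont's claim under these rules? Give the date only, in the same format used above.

The claim did not accrue until Beaumont discovered the injury on June 1, 2004; the December 12, 2001 act date does not start the clock under the stated rule.
The untolled deadline — 4 years after June 1, 2004 — is June 1, 2008.
The defendant's absence from the jurisdiction from April 8, 2006 to November 1, 2006 tolled the period for 207 days, extending the deadline to December 25, 2008.

December 25, 2008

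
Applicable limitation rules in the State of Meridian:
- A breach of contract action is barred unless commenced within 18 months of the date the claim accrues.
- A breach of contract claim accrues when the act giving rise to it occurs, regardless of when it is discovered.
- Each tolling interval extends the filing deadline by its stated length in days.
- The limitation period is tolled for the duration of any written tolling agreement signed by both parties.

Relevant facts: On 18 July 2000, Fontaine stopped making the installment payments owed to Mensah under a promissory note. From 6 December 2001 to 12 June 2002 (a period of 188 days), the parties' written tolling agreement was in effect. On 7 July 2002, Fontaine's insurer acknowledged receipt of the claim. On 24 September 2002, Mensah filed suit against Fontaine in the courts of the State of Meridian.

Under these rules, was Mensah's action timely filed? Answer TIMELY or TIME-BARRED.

TIME-BARRED

The limitation period began to run on 18 July 2000.
18 months from 18 July 2000 is 18 January 2002.
The written tolling agreement from 6 December 2001 to 12 June 2002 tolled the period for 188 days, extending the deadline to 25 July 2002.
The other events in the timeline have no effect on the limitation period under the stated rules.
The 24 September 2002 filing falls after the 25 July 2002 deadline; the claim is time-barred.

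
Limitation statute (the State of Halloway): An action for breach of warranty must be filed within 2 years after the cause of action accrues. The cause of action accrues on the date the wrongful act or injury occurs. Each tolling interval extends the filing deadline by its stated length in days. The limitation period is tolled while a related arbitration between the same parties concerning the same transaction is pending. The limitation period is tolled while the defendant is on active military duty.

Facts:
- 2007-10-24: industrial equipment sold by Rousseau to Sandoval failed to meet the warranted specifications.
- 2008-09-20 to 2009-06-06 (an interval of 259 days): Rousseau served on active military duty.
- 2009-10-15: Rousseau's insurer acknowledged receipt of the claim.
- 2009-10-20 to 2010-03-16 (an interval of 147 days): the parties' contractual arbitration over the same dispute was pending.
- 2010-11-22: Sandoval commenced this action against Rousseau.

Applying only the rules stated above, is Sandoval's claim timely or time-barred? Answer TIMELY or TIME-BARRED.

The claim accrued on 2007-10-24, when the wrongful act occurred.
The untolled deadline — 2 years after 2007-10-24 — is 2009-10-24.
The period was tolled for 259 days by the defendant's active military service (2008-09-20 to 2009-06-06), pushing the deadline to 2010-07-10.
The period was tolled for 147 days by the pending related arbitration (2009-10-20 to 2010-03-16), pushing the deadline to 2010-12-04.
None of the other events listed affects the running of the period under the stated rules.
Sandoval filed on 2010-11-22, before the 2010-12-04 deadline, so the action is timely.

TIMELY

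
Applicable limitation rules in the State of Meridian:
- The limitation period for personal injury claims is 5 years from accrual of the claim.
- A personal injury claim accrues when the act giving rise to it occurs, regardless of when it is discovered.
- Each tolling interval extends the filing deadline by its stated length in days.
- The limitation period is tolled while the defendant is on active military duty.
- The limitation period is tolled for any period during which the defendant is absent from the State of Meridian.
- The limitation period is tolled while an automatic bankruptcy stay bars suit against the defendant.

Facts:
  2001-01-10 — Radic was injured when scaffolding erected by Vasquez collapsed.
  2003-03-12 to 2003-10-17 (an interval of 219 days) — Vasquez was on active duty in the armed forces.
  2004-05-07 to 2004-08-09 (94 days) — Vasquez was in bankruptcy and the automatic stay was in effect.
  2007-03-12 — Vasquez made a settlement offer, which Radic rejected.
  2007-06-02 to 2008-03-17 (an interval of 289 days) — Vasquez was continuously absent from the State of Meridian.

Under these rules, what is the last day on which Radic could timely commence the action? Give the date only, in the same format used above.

The claim accrued on 2001-01-10, when the wrongful act occurred.
Adding the 5 years base period to 2001-01-10 gives a deadline of 2006-01-10, before any tolling.
The period was tolled for 219 days by the defendant's active military service (2003-03-12 to 2003-10-17), pushing the deadline to 2006-08-17.
The period was tolled for 94 days by the automatic bankruptcy stay (2004-05-07 to 2004-08-09), pushing the deadline to 2006-11-19.
The defendant's absence from the jurisdiction from 2007-06-02 to 2008-03-17 began after the period had already run on 2006-11-19, so it has no tolling effect.
The other events in the timeline have no effect on the limitation period under the stated rules.

2006-11-19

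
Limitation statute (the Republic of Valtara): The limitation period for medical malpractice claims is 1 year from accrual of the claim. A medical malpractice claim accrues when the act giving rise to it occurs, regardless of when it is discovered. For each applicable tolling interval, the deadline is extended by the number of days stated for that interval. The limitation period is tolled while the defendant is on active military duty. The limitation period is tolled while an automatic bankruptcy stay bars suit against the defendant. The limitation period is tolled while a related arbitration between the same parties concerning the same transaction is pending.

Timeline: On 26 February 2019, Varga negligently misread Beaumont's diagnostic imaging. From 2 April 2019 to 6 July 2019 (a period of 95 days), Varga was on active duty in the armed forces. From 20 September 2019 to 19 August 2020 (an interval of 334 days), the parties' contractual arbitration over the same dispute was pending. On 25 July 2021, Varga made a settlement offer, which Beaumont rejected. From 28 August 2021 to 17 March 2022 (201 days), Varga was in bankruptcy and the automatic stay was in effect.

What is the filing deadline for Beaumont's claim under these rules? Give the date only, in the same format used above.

30 April 2021

The claim accrued on 26 February 2019, the date of the act.
Adding the 1 year base period to 26 February 2019 gives a deadline of 26 February 2020, before any tolling.
The defendant's active military service from 2 April 2019 to 6 July 2019 tolled the period for 95 days, extending the deadline to 31 May 2020.
The pending related arbitration from 20 September 2019 to 19 August 2020 tolled the period for 334 days, extending the deadline to 30 April 2021.
The automatic bankruptcy stay from 28 August 2021 to 17 March 2022 began after the period had already run on 30 April 2021, so it has no tolling effect.
Nothing else in the chronology tolls or restarts the period.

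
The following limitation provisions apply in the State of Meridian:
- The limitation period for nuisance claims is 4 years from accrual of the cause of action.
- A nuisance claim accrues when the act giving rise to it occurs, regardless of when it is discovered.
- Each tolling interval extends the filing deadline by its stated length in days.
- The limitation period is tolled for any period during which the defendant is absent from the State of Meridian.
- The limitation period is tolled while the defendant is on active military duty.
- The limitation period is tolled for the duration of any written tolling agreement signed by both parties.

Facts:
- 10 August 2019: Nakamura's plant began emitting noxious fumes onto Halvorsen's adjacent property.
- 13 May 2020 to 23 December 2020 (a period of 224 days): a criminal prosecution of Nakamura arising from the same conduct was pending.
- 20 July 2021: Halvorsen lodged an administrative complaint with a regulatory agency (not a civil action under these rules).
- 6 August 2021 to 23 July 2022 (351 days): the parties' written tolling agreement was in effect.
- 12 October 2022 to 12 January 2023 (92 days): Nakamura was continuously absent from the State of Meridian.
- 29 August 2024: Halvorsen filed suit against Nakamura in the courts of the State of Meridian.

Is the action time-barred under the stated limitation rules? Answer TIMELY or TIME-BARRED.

TIMELY

The limitation period began to run on 10 August 2019.
The untolled deadline — 4 years after 10 August 2019 — is 10 August 2023.
The period was tolled for 351 days by the written tolling agreement (6 August 2021 to 23 July 2022), pushing the deadline to 26 July 2024.
The defendant's absence from the jurisdiction from 12 October 2022 to 12 January 2023 tolled the period for 92 days, extending the deadline to 26 October 2024.
The pending criminal prosecution from 13 May 2020 to 23 December 2020 does not toll the period, because no stated rule makes a criminal prosecution a tolling event.
The other events in the timeline have no effect on the limitation period under the stated rules.
The 29 August 2024 filing precedes the 26 October 2024 deadline; the claim is timely.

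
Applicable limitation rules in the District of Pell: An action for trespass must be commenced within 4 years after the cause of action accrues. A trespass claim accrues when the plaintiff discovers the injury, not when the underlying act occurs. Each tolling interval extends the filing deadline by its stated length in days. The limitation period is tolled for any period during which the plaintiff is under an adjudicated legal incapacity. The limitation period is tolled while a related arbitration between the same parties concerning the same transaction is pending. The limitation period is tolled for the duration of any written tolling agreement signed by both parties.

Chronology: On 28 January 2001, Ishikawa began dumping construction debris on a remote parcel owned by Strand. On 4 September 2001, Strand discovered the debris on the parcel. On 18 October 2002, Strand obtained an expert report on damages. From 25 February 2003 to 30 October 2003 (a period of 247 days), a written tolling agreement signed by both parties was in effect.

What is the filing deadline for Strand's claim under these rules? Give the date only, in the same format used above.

9 May 2006

Accrual is tied to discovery, so the period began on 4 September 2001 rather than on 28 January 2001 when the act occurred.
Adding the 4 years base period to 4 September 2001 gives a deadline of 4 September 2005, before any tolling.
The written tolling agreement from 25 February 2003 to 30 October 2003 tolled the period for 247 days, extending the deadline to 9 May 2006.
The other events in the timeline have no effect on the limitation period under the stated rules.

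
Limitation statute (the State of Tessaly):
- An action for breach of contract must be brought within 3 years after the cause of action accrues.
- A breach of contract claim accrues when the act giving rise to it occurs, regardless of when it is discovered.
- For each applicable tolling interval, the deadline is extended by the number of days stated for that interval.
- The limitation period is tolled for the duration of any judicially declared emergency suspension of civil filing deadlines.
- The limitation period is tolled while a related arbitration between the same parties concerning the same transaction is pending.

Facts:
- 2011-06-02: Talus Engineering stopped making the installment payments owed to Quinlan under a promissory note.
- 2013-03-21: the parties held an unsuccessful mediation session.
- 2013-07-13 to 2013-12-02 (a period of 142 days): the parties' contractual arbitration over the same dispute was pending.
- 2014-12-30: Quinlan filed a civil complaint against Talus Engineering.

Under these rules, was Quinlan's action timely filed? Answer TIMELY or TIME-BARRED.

The cause of action accrued on 2011-06-02, the date of the act.
The untolled deadline — 3 years after 2011-06-02 — is 2014-06-02.
The pending related arbitration from 2013-07-13 to 2013-12-02 tolled the period for 142 days, extending the deadline to 2014-10-22.
None of the other events listed affects the running of the period under the stated rules.
The 2014-12-30 filing falls after the 2014-10-22 deadline; the claim is time-barred.

TIME-BARRED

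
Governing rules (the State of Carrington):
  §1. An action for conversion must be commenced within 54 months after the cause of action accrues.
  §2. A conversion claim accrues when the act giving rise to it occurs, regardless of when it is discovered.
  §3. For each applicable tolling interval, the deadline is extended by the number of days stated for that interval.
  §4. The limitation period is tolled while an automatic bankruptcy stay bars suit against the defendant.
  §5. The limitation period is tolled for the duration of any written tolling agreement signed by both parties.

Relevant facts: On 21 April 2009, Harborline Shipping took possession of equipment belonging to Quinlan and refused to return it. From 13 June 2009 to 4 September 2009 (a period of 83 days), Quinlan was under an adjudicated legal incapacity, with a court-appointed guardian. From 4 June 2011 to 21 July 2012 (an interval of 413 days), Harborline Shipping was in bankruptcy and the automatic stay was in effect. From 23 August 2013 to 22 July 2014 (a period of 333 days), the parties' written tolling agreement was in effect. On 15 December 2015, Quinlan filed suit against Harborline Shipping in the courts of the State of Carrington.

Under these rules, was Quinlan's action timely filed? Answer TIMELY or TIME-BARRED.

TIME-BARRED

The claim accrued on 21 April 2009, when the wrongful act occurred.
The untolled deadline — 54 months after 21 April 2009 — is 21 October 2013.
The period was tolled for 413 days by the automatic bankruptcy stay (4 June 2011 to 21 July 2012), pushing the deadline to 8 December 2014.
The written tolling agreement from 23 August 2013 to 22 July 2014 tolled the period for 333 days, extending the deadline to 6 November 2015.
Although the plaintiff's incapacity ran from 13 June 2009 to 4 September 2009, the stated rules do not make that a tolling event, so it is disregarded.
Filing on 15 December 2015 missed the 6 November 2015 deadline — the action is time-barred.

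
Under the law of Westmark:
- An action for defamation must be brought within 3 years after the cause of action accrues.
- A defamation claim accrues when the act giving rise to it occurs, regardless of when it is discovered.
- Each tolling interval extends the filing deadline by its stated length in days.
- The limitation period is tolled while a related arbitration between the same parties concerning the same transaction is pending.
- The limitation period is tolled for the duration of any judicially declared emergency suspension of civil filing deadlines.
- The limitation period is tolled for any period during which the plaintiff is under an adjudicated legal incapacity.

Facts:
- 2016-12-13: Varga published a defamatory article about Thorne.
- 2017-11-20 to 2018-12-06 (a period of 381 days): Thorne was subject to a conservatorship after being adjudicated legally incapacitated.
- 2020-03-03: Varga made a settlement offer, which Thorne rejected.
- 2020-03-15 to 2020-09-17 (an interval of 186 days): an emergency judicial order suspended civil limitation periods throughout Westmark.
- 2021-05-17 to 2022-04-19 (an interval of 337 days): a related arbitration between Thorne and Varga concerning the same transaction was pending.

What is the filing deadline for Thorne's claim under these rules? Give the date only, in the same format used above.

2022-06-04

The limitation period began to run on 2016-12-13.
3 years from 2016-12-13 is 2019-12-13.
Because the plaintiff's legal incapacity ran from 2017-11-20 to 2018-12-06, the deadline is extended by 381 days to 2020-12-28.
The emergency suspension of filing deadlines from 2020-03-15 to 2020-09-17 tolled the period for 186 days, extending the deadline to 2021-07-02.
Because the pending related arbitration ran from 2021-05-17 to 2022-04-19, the deadline is extended by 337 days to 2022-06-04.
None of the other events listed affects the running of the period under the stated rules.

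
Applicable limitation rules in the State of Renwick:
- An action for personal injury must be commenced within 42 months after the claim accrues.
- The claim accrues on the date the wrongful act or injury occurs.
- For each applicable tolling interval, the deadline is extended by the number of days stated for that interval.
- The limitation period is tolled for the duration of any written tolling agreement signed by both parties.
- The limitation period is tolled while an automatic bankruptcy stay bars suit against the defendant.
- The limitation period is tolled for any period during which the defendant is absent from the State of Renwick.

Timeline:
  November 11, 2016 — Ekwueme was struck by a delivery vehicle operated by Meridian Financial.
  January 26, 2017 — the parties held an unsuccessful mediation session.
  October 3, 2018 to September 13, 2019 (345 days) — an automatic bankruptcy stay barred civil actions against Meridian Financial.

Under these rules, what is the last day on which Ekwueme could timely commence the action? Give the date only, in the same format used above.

April 21, 2021

The limitation period began to run on November 11, 2016.
Adding the 42 months base period to November 11, 2016 gives a deadline of May 11, 2020, before any tolling.
Because the automatic bankruptcy stay ran from October 3, 2018 to September 13, 2019, the deadline is extended by 345 days to April 21, 2021.
Nothing else in the chronology tolls or restarts the period.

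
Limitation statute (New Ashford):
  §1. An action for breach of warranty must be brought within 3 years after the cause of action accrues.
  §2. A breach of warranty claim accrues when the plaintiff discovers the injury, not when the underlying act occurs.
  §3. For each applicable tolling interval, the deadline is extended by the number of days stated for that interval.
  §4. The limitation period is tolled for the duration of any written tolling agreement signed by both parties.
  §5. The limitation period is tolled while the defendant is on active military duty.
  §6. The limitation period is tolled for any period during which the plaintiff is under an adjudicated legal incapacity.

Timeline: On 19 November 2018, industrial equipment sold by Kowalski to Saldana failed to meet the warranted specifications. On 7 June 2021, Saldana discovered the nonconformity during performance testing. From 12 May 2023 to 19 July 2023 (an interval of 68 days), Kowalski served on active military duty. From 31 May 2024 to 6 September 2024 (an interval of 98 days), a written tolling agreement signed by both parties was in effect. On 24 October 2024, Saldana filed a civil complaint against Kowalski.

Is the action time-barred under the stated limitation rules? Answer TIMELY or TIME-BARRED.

TIMELY

The claim did not accrue until Saldana discovered the injury on 7 June 2021; the 19 November 2018 act date does not start the clock under the stated rule.
The untolled deadline — 3 years after 7 June 2021 — is 7 June 2024.
The period was tolled for 68 days by the defendant's active military service (12 May 2023 to 19 July 2023), pushing the deadline to 14 August 2024.
The written tolling agreement from 31 May 2024 to 6 September 2024 tolled the period for 98 days, extending the deadline to 20 November 2024.
Saldana filed on 24 October 2024, before the 20 November 2024 deadline, so the action is timely.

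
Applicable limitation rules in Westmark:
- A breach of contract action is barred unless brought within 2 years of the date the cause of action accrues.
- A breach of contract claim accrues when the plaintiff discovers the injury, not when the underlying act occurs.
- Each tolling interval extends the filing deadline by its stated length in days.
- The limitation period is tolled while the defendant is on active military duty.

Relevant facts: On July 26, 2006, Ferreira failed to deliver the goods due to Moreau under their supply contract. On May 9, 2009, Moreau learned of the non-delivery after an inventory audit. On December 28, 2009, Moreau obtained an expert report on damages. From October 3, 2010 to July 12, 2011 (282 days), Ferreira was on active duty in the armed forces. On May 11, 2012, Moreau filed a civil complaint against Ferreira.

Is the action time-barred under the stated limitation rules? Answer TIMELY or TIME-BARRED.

The claim did not accrue until Moreau discovered the injury on May 9, 2009; the July 26, 2006 act date does not start the clock under the stated rule.
2 years from May 9, 2009 is May 9, 2011.
The defendant's active military service from October 3, 2010 to July 12, 2011 tolled the period for 282 days, extending the deadline to February 15, 2012.
None of the other events listed affects the running of the period under the stated rules.
Filing on May 11, 2012 missed the February 15, 2012 deadline — the action is time-barred.

TIME-BARRED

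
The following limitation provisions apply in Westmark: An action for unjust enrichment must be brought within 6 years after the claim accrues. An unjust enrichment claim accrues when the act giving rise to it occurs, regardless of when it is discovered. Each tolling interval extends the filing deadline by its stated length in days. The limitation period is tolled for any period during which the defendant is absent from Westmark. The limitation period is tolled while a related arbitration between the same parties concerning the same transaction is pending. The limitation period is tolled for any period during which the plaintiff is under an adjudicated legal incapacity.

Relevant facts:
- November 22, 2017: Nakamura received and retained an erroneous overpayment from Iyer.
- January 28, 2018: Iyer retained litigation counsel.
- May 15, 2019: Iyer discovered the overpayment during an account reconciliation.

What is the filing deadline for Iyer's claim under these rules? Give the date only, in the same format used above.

Because the rule ties accrual to occurrence, the claim accrued on November 22, 2017, not on the May 15, 2019 discovery date.
Adding the 6 years base period to November 22, 2017 gives a deadline of November 22, 2023, before any tolling.
None of the other events listed affects the running of the period under the stated rules.

November 22, 2023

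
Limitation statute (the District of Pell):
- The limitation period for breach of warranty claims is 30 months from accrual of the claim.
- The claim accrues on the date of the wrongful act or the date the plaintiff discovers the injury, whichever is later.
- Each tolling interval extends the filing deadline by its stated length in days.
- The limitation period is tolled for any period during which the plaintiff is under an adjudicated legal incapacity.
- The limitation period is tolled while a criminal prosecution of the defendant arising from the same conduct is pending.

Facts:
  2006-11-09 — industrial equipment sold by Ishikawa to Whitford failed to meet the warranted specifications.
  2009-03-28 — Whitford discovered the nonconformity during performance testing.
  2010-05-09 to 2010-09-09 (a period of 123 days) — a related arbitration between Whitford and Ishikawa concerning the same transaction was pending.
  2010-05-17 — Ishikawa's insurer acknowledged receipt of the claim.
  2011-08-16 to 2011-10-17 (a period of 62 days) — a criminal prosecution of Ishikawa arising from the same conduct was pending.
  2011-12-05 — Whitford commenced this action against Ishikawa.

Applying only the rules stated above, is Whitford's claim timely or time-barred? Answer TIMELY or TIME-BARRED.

TIME-BARRED

Taking the later of the act (2006-11-09) and discovery (2009-03-28), the claim accrued on 2009-03-28.
The untolled deadline — 30 months after 2009-03-28 — is 2011-09-28.
The pending criminal prosecution from 2011-08-16 to 2011-10-17 tolled the period for 62 days, extending the deadline to 2011-11-29.
No stated provision tolls the period for a pending arbitration, so the interval from 2010-05-09 to 2010-09-09 has no effect on the deadline.
Nothing else in the chronology tolls or restarts the period.
The 2011-12-05 filing falls after the 2011-11-29 deadline; the claim is time-barred.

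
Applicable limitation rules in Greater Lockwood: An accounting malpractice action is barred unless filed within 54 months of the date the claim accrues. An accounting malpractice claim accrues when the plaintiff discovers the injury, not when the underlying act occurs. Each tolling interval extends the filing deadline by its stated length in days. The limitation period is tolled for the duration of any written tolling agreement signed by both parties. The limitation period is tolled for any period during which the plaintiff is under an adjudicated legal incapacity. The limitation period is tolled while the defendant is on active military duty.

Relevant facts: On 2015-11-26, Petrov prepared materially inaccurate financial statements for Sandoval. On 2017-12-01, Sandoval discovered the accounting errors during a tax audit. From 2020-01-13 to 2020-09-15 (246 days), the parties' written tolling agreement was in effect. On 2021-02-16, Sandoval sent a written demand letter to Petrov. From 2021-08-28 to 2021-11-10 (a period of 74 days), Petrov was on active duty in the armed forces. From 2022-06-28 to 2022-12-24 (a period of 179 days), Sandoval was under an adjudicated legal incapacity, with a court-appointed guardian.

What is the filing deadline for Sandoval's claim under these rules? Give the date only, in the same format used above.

Under the discovery rule, the claim accrued on 2017-12-01, when Sandoval discovered the injury — not on the 2015-11-26 date of the underlying act.
The untolled deadline — 54 months after 2017-12-01 — is 2022-06-01.
The written tolling agreement from 2020-01-13 to 2020-09-15 tolled the period for 246 days, extending the deadline to 2023-02-02.
The defendant's active military service from 2021-08-28 to 2021-11-10 tolled the period for 74 days, extending the deadline to 2023-04-17.
Because the plaintiff's legal incapacity ran from 2022-06-28 to 2022-12-24, the deadline is extended by 179 days to 2023-10-13.
Nothing else in the chronology tolls or restarts the period.

2023-10-13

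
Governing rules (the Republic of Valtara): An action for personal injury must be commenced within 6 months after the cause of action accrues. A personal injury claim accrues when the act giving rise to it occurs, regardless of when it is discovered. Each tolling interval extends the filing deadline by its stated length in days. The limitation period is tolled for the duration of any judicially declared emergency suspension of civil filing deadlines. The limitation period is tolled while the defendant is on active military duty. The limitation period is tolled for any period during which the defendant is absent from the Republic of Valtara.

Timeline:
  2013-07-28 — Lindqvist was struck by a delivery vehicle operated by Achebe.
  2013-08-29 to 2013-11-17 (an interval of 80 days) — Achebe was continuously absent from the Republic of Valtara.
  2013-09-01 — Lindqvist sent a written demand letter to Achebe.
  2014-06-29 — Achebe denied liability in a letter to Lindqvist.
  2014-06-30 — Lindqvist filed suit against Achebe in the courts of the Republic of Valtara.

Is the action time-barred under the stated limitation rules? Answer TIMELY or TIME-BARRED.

TIME-BARRED

The limitation period began to run on 2013-07-28.
The untolled deadline — 6 months after 2013-07-28 — is 2014-01-28.
Because the defendant's absence from the jurisdiction ran from 2013-08-29 to 2013-11-17, the deadline is extended by 80 days to 2014-04-18.
The other events in the timeline have no effect on the limitation period under the stated rules.
The 2014-06-30 filing falls after the 2014-04-18 deadline; the claim is time-barred.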